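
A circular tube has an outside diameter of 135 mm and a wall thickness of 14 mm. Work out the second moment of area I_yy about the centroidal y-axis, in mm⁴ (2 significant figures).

I_yy ≈ 9.9 × 10⁶ mm⁴

Treat the section as a set of non-overlapping primitives; coordinates are from the bounding-box lower-left.
Outer circle: ⌀135, A = 14 314 mm², x = 67.5 mm, Ī = 16 304 406 mm⁴.
Bore (subtracted): ⌀107, A = 8 992 mm², x = 67.5 mm, Ī = 6 434 355 mm⁴.
By symmetry the centroid is at mid-width, x̄ = 67.5 mm.
All pieces are centred on the centroidal y-axis, so I = ΣĪ (holes subtracted) = 9 870 051 mm⁴.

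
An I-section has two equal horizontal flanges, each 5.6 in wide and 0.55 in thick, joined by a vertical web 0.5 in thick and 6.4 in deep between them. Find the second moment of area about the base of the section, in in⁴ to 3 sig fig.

I_base ≈ 217 in⁴

Break the section into simple shapes (no overlaps), measuring from the bottom-left corner of the bounding box.
Bottom flange: 5.6 × 0.55, A = 3.08 in², y = 0.275 in, Ī = 0.077642 in⁴.
Web: 0.5 × 6.4, A = 3.2 in², y = 3.75 in, Ī = 10.923 in⁴.
Top flange: 5.6 × 0.55, A = 3.08 in², y = 7.225 in, Ī = 0.077642 in⁴.
Transfer each piece to the bottom edge using Ī + A·d² with d = y − 0:
  bottom flange: d = 0.275 in → contributes +0.31057 in⁴
  web: d = 3.75 in → contributes +55.923 in⁴
  top flange: d = 7.225 in → contributes +160.86 in⁴
Total I = 217.09 in⁴.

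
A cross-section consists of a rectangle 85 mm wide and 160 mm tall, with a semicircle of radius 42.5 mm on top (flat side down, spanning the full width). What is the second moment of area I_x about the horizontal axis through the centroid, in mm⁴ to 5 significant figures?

I_x ≈ 5.1934 × 10⁷ mm⁴

Break the section into simple shapes (no overlaps), measuring from the bottom-left corner of the bounding box.
Rectangular body: 85 × 160, A = 13 600 mm², y = 80 mm, Ī = 29 013 333 mm⁴.
Semicircular cap: semicircle r = 42.5, A = 2837.251 mm², y = 178.0376 mm, Ī = 358086.4 mm⁴.
Centroid: ȳ = ΣA·y / ΣA = 96.92236 mm.
Transfer each piece to the horizontal axis through the centroid using Ī + A·d² with d = y − 96.92236:
  rectangular body: d = -16.92236 mm → contributes +32 907 917 mm⁴
  semicircular cap: d = 81.1152 mm → contributes +19 026 275 mm⁴
Total I = 51 934 192 mm⁴.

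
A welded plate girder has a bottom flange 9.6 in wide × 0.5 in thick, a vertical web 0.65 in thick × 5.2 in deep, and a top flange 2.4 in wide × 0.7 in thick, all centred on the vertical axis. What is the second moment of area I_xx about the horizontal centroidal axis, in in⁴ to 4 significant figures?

Break the section into simple shapes (no overlaps), measuring from the bottom-left corner of the bounding box.
Bottom plate: 9.6 × 0.5, A = 4.8 in², y = 0.25 in, Ī = 0.1 in⁴.
Web plate: 0.65 × 5.2, A = 3.38 in², y = 3.1 in, Ī = 7.61627 in⁴.
Top plate: 2.4 × 0.7, A = 1.68 in², y = 6.05 in, Ī = 0.0686 in⁴.
Centroid: ȳ = ΣA·y / ΣA = 2.21521 in.
Transfer each piece to the horizontal centroidal axis using Ī + A·d² with d = y − 2.21521:
  bottom plate: d = -1.96521 in → contributes +18.6379 in⁴
  web plate: d = 0.884787 in → contributes +10.2623 in⁴
  top plate: d = 3.83479 in → contributes +24.774 in⁴
Total I = 53.6742 in⁴.

I_xx ≈ 53.67 in⁴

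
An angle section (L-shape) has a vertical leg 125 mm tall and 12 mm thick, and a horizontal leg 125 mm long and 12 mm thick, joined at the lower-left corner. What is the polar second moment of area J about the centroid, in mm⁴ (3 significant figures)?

Break the section into simple shapes (no overlaps), measuring from the bottom-left corner of the bounding box.
Vertical leg: 12 × 125, A = 1 500 mm², y = 62.5 mm, Ī = 1 953 125 mm⁴.
Horizontal leg (remainder): 113 × 12, A = 1 356 mm², y = 6 mm, Ī = 16 272 mm⁴.
Centroid: ȳ = ΣA·y / ΣA = 35.674 mm.
Transfer each piece to the centroidal x-axis using Ī + A·d² with d = y − 35.674:
  vertical leg: d = 26.826 mm → contributes +3 032 547 mm⁴
  horizontal leg (remainder): d = -29.674 mm → contributes +1 210 323 mm⁴
Total I = 4 242 869 mm⁴.
For the y-axis: x̄ = 35.674 mm.
Repeating about the centroidal y-axis gives I_y = 4 242 869 mm⁴.
Polar second moment: J = I_x + I_y = 8 485 738 mm⁴.

J ≈ 8.49 × 10⁶ mm⁴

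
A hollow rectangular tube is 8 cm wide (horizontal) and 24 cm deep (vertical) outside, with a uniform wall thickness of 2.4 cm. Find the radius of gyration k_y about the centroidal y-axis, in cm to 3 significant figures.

Split into non-overlapping primitives; take the origin at the lower-left of the bounding box.
Outer rectangle: 8 × 24, A = 192 cm², x = 4 cm, Ī = 1 024 cm⁴.
Inner void (subtracted): 3.2 × 19.2, A = 61.44 cm², x = 4 cm, Ī = 52.429 cm⁴.
By symmetry the centroid is at mid-width, x̄ = 4 cm.
All pieces are centred on the centroidal y-axis, so I = ΣĪ (holes subtracted) = 971.57 cm⁴.
Radius of gyration: k = √(I/A) = √(971.57 / 130.56) = 2.7279 cm.

k_y ≈ 2.73 cm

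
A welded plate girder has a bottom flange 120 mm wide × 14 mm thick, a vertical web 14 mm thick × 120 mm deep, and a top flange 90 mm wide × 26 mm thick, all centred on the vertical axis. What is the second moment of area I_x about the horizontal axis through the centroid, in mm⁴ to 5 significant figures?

Split into non-overlapping primitives; take the origin at the lower-left of the bounding box.
Bottom plate: 120 × 14, A = 1 680 mm², y = 7 mm, Ī = 27 440 mm⁴.
Web plate: 14 × 120, A = 1 680 mm², y = 74 mm, Ī = 2 016 000 mm⁴.
Top plate: 90 × 26, A = 2 340 mm², y = 147 mm, Ī = 131 820 mm⁴.
Centroid: ȳ = ΣA·y / ΣA = 84.22105 mm.
Transfer each piece to the horizontal axis through the centroid using Ī + A·d² with d = y − 84.22105:
  bottom plate: d = -77.22105 mm → contributes +10 045 433 mm⁴
  web plate: d = -10.22105 mm → contributes +2 191 509 mm⁴
  top plate: d = 62.77895 mm → contributes +9 354 219 mm⁴
Total I = 21 591 161 mm⁴.

I_x ≈ 2.1591 × 10⁷ mm⁴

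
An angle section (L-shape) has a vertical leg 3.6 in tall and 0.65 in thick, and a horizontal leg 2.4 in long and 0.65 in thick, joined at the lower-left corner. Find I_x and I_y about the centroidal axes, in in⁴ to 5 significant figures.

I_x ≈ 4.2325 in⁴, I_y ≈ 1.4749 in⁴

Treat the section as a set of non-overlapping primitives; coordinates are from the bounding-box lower-left.
Vertical leg: 0.65 × 3.6, A = 2.34 in², y = 1.8 in, Ī = 2.5272 in⁴.
Horizontal leg (remainder): 1.75 × 0.65, A = 1.1375 in², y = 0.325 in, Ī = 0.04004948 in⁴.
Centroid: ȳ = ΣA·y / ΣA = 1.317523 in.
Transfer each piece to the centroidal x-axis using Ī + A·d² with d = y − 1.317523:
  vertical leg: d = 0.4824766 in → contributes +3.071914 in⁴
  horizontal leg (remainder): d = -0.9925234 in → contributes +1.160604 in⁴
Total I = 4.232518 in⁴.
For the y-axis: x̄ = 0.7175234 in.
Repeating about the centroidal y-axis gives I_y = 1.474893 in⁴.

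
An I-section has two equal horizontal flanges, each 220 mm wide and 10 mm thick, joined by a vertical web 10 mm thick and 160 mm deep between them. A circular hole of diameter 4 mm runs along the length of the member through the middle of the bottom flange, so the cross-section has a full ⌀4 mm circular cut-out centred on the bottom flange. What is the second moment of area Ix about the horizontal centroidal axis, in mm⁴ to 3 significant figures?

Ix ≈ 3.51 × 10⁷ mm⁴

Split into non-overlapping primitives; take the origin at the lower-left of the bounding box.
Bottom flange: 220 × 10, A = 2 200 mm², y = 5 mm, Ī = 18 333 mm⁴.
Web: 10 × 160, A = 1 600 mm², y = 90 mm, Ī = 3 413 333 mm⁴.
Top flange: 220 × 10, A = 2 200 mm², y = 175 mm, Ī = 18 333 mm⁴.
Hole (subtracted): ⌀4, A = 12.566 mm², y = 5 mm, Ī = 12.566 mm⁴.
Centroid: ȳ = ΣA·y / ΣA = 90.178 mm.
Transfer each piece to the horizontal centroidal axis using Ī + A·d² with d = y − 90.178:
  bottom flange: d = -85.178 mm → contributes +15 980 124 mm⁴
  web: d = -0.1784 mm → contributes +3 413 384 mm⁴
  top flange: d = 84.822 mm → contributes +15 846 683 mm⁴
  hole: d = -85.178 mm → contributes −91 186 mm⁴
Total I = 35 149 005 mm⁴.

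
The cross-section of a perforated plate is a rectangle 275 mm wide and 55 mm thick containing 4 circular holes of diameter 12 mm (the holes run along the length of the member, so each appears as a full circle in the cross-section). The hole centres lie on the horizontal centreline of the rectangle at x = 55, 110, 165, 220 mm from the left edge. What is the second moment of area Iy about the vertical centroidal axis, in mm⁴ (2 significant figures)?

Iy ≈ 9.4 × 10⁷ mm⁴

Split into non-overlapping primitives; take the origin at the lower-left of the bounding box.
Plate: 275 × 55, A = 15 125 mm², x = 137.5 mm, Ī = 95 319 010 mm⁴.
Hole 1 (subtracted): ⌀12, A = 113.1 mm², x = 55 mm, Ī = 1 018 mm⁴.
Hole 2 (subtracted): ⌀12, A = 113.1 mm², x = 110 mm, Ī = 1 018 mm⁴.
Hole 3 (subtracted): ⌀12, A = 113.1 mm², x = 165 mm, Ī = 1 018 mm⁴.
Hole 4 (subtracted): ⌀12, A = 113.1 mm², x = 220 mm, Ī = 1 018 mm⁴.
By symmetry the centroid is at mid-width, x̄ = 137.5 mm.
Transfer each piece to the vertical centroidal axis using Ī + A·d² with d = x − 137.5:
  plate: d = 0 mm → contributes +95 319 010 mm⁴
  hole 1: d = -82.5 mm → contributes −770 787 mm⁴
  hole 2: d = -27.5 mm → contributes −86 548 mm⁴
  hole 3: d = 27.5 mm → contributes −86 548 mm⁴
  hole 4: d = 82.5 mm → contributes −770 787 mm⁴
Total I = 93 604 342 mm⁴.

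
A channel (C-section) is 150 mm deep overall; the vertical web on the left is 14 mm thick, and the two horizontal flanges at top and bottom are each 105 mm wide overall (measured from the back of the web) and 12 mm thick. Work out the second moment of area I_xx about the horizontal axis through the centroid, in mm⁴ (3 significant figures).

Treat the section as a set of non-overlapping primitives; coordinates are from the bounding-box lower-left.
Web: 14 × 150, A = 2 100 mm², y = 75 mm, Ī = 3 937 500 mm⁴.
Top flange (beyond web): 91 × 12, A = 1 092 mm², y = 144 mm, Ī = 13 104 mm⁴.
Bottom flange (beyond web): 91 × 12, A = 1 092 mm², y = 6 mm, Ī = 13 104 mm⁴.
By symmetry the centroid is at mid-height, ȳ = 75 mm.
Transfer each piece to the horizontal axis through the centroid using Ī + A·d² with d = y − 75:
  web: d = 0 mm → contributes +3 937 500 mm⁴
  top flange (beyond web): d = 69 mm → contributes +5 212 116 mm⁴
  bottom flange (beyond web): d = -69 mm → contributes +5 212 116 mm⁴
Total I = 14 361 732 mm⁴.

I_xx ≈ 1.44 × 10⁷ mm⁴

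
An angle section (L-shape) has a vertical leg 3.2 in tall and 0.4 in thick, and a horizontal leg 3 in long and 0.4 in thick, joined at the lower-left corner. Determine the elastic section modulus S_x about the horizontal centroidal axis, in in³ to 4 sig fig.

Treat the section as a set of non-overlapping primitives; coordinates are from the bounding-box lower-left.
Vertical leg: 0.4 × 3.2, A = 1.28 in², y = 1.6 in, Ī = 1.09227 in⁴.
Horizontal leg (remainder): 2.6 × 0.4, A = 1.04 in², y = 0.2 in, Ī = 0.0138667 in⁴.
Centroid: ȳ = ΣA·y / ΣA = 0.972414 in.
Transfer each piece to the horizontal centroidal axis using Ī + A·d² with d = y − 0.972414:
  vertical leg: d = 0.627586 in → contributes +1.59641 in⁴
  horizontal leg (remainder): d = -0.772414 in → contributes +0.634355 in⁴
Total I = 2.23077 in⁴.
Extreme fibre distance c = 2.22759 in; S = I/c = 1.00143 in³.

S_x ≈ 1.001 in³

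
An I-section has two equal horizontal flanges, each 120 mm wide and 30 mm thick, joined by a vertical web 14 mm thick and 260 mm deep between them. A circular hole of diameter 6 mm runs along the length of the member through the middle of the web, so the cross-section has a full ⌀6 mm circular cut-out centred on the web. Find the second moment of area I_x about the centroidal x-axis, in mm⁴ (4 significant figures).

Break the section into simple shapes (no overlaps), measuring from the bottom-left corner of the bounding box.
Bottom flange: 120 × 30, A = 3 600 mm², y = 15 mm, Ī = 270 000 mm⁴.
Web: 14 × 260, A = 3 640 mm², y = 160 mm, Ī = 20 505 333 mm⁴.
Top flange: 120 × 30, A = 3 600 mm², y = 305 mm, Ī = 270 000 mm⁴.
Hole (subtracted): ⌀6, A = 28.2743 mm², y = 160 mm, Ī = 63.6173 mm⁴.
By symmetry the centroid is at mid-height, ȳ = 160 mm.
Transfer each piece to the centroidal x-axis using Ī + A·d² with d = y − 160:
  bottom flange: d = -145 mm → contributes +75 960 000 mm⁴
  web: d = 0 mm → contributes +20 505 333 mm⁴
  top flange: d = 145 mm → contributes +75 960 000 mm⁴
  hole: d = 0 mm → contributes −63.6173 mm⁴
Total I = 172 425 270 mm⁴.

I_x ≈ 1.724 × 10⁸ mm⁴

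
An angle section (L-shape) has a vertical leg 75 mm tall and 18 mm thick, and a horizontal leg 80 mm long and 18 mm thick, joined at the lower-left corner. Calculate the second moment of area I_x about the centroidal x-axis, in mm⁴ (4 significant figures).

I_x ≈ 1.159 × 10⁶ mm⁴

Decompose the section into non-overlapping parts with the origin at the bottom-left of its bounding rectangle.
Vertical leg: 18 × 75, A = 1 350 mm², y = 37.5 mm, Ī = 632 813 mm⁴.
Horizontal leg (remainder): 62 × 18, A = 1 116 mm², y = 9 mm, Ī = 30 132 mm⁴.
Centroid: ȳ = ΣA·y / ΣA = 24.6022 mm.
Transfer each piece to the centroidal x-axis using Ī + A·d² with d = y − 24.6022:
  vertical leg: d = 12.8978 mm → contributes +857 390 mm⁴
  horizontal leg (remainder): d = -15.6022 mm → contributes +301 798 mm⁴
Total I = 1 159 188 mm⁴.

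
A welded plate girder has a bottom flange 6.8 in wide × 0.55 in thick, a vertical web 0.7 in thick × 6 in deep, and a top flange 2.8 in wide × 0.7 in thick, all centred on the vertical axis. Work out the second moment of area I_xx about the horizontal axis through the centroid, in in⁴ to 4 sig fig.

Break the section into simple shapes (no overlaps), measuring from the bottom-left corner of the bounding box.
Bottom plate: 6.8 × 0.55, A = 3.74 in², y = 0.275 in, Ī = 0.0942792 in⁴.
Web plate: 0.7 × 6, A = 4.2 in², y = 3.55 in, Ī = 12.6 in⁴.
Top plate: 2.8 × 0.7, A = 1.96 in², y = 6.9 in, Ī = 0.0800333 in⁴.
Centroid: ȳ = ΣA·y / ΣA = 2.97601 in.
Transfer each piece to the horizontal axis through the centroid using Ī + A·d² with d = y − 2.97601:
  bottom plate: d = -2.70101 in → contributes +27.3793 in⁴
  web plate: d = 0.57399 in → contributes +13.9838 in⁴
  top plate: d = 3.92399 in → contributes +30.2595 in⁴
Total I = 71.6226 in⁴.

I_xx ≈ 71.62 in⁴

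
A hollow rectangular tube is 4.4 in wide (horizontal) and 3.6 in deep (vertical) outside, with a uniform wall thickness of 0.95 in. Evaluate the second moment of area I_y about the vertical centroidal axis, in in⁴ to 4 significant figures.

Break the section into simple shapes (no overlaps), measuring from the bottom-left corner of the bounding box.
Outer rectangle: 4.4 × 3.6, A = 15.84 in², x = 2.2 in, Ī = 25.5552 in⁴.
Inner void (subtracted): 2.5 × 1.7, A = 4.25 in², x = 2.2 in, Ī = 2.21354 in⁴.
By symmetry the centroid is at mid-width, x̄ = 2.2 in.
All pieces are centred on the vertical centroidal axis, so I = ΣĪ (holes subtracted) = 23.3417 in⁴.

I_y ≈ 23.34 in⁴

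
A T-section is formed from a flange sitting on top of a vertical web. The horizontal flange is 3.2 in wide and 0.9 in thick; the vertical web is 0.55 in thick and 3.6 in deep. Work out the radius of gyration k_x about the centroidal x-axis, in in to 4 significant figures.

k_x ≈ 1.305 in

Split into non-overlapping primitives; take the origin at the lower-left of the bounding box.
Flange: 3.2 × 0.9, A = 2.88 in², y = 4.05 in, Ī = 0.1944 in⁴.
Web: 0.55 × 3.6, A = 1.98 in², y = 1.8 in, Ī = 2.1384 in⁴.
Centroid: ȳ = ΣA·y / ΣA = 3.13333 in.
Transfer each piece to the centroidal x-axis using Ī + A·d² with d = y − 3.13333:
  flange: d = 0.916667 in → contributes +2.6144 in⁴
  web: d = -1.33333 in → contributes +5.6584 in⁴
Total I = 8.2728 in⁴.
Radius of gyration: k = √(I/A) = √(8.2728 / 4.86) = 1.30469 in.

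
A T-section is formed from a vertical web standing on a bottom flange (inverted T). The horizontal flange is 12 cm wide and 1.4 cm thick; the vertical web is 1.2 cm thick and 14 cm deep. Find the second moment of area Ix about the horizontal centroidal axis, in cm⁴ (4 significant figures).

Treat the section as a set of non-overlapping primitives; coordinates are from the bounding-box lower-left.
Flange: 12 × 1.4, A = 16.8 cm², y = 0.7 cm, Ī = 2.744 cm⁴.
Web: 1.2 × 14, A = 16.8 cm², y = 8.4 cm, Ī = 274.4 cm⁴.
Centroid: ȳ = ΣA·y / ΣA = 4.55 cm.
Transfer each piece to the horizontal centroidal axis using Ī + A·d² with d = y − 4.55:
  flange: d = -3.85 cm → contributes +251.762 cm⁴
  web: d = 3.85 cm → contributes +523.418 cm⁴
Total I = 775.18 cm⁴.

Ix ≈ 775.2 cm⁴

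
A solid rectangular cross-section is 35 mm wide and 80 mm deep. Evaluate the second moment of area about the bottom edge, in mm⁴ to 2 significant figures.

The section: 35 × 80, A = 2 800 mm², y = 40 mm, Ī = 1 493 333 mm⁴.
Transfer it to the bottom edge using Ī + A·d² with d = y − 0:
  the section: d = 40 mm → contributes +5 973 333 mm⁴
Total I = 5 973 333 mm⁴.

I_base ≈ 6.0 × 10⁶ mm⁴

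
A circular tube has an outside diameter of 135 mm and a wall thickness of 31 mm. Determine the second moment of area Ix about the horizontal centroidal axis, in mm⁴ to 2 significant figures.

Ix ≈ 1.5 × 10⁷ mm⁴

Treat the section as a set of non-overlapping primitives; coordinates are from the bounding-box lower-left.
Outer circle: ⌀135, A = 14 314 mm², y = 67.5 mm, Ī = 16 304 406 mm⁴.
Bore (subtracted): ⌀73, A = 4 185 mm², y = 67.5 mm, Ī = 1 393 995 mm⁴.
By symmetry the centroid is at mid-height, ȳ = 67.5 mm.
All pieces are centred on the horizontal centroidal axis, so I = ΣĪ (holes subtracted) = 14 910 410 mm⁴.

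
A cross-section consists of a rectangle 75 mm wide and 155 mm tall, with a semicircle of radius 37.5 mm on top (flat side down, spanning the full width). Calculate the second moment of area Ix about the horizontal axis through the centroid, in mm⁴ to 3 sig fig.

Ix ≈ 3.97 × 10⁷ mm⁴

Split into non-overlapping primitives; take the origin at the lower-left of the bounding box.
Rectangular body: 75 × 155, A = 11 625 mm², y = 77.5 mm, Ī = 23 274 219 mm⁴.
Semicircular cap: semicircle r = 37.5, A = 2208.9 mm², y = 170.92 mm, Ī = 217 049 mm⁴.
Centroid: ȳ = ΣA·y / ΣA = 92.416 mm.
Transfer each piece to the horizontal axis through the centroid using Ī + A·d² with d = y − 92.416:
  rectangular body: d = -14.916 mm → contributes +25 860 670 mm⁴
  semicircular cap: d = 78.499 mm → contributes +13 828 827 mm⁴
Total I = 39 689 497 mm⁴.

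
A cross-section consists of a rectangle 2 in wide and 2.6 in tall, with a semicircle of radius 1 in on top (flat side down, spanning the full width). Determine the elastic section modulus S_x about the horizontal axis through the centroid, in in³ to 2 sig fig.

Split into non-overlapping primitives; take the origin at the lower-left of the bounding box.
Rectangular body: 2 × 2.6, A = 5.2 in², y = 1.3 in, Ī = 2.929 in⁴.
Semicircular cap: semicircle r = 1, A = 1.571 in², y = 3.024 in, Ī = 0.1098 in⁴.
Centroid: ȳ = ΣA·y / ΣA = 1.7 in.
Transfer each piece to the horizontal axis through the centroid using Ī + A·d² with d = y − 1.7:
  rectangular body: d = -0.4001 in → contributes +3.762 in⁴
  semicircular cap: d = 1.324 in → contributes +2.865 in⁴
Total I = 6.626 in⁴.
Extreme fibre distance c = 1.9 in; S = I/c = 3.488 in³.

S_x ≈ 3.5 in³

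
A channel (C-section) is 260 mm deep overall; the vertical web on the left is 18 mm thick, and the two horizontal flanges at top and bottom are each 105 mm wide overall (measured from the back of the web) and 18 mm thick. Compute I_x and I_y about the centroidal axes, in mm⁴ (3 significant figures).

I_x ≈ 7.23 × 10⁷ mm⁴, I_y ≈ 7.27 × 10⁶ mm⁴

Decompose the section into non-overlapping parts with the origin at the bottom-left of its bounding rectangle.
Web: 18 × 260, A = 4 680 mm², y = 130 mm, Ī = 26 364 000 mm⁴.
Top flange (beyond web): 87 × 18, A = 1 566 mm², y = 251 mm, Ī = 42 282 mm⁴.
Bottom flange (beyond web): 87 × 18, A = 1 566 mm², y = 9 mm, Ī = 42 282 mm⁴.
By symmetry the centroid is at mid-height, ȳ = 130 mm.
Transfer each piece to the centroidal x-axis using Ī + A·d² with d = y − 130:
  web: d = 0 mm → contributes +26 364 000 mm⁴
  top flange (beyond web): d = 121 mm → contributes +22 970 088 mm⁴
  bottom flange (beyond web): d = -121 mm → contributes +22 970 088 mm⁴
Total I = 72 304 176 mm⁴.
For the y-axis: x̄ = 30.048 mm.
Repeating about the centroidal y-axis gives I_y = 7 273 458 mm⁴.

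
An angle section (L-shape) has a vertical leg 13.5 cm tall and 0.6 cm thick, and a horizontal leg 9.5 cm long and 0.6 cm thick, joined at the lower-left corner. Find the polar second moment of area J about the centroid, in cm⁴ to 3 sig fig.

J ≈ 365 cm⁴

Decompose the section into non-overlapping parts with the origin at the bottom-left of its bounding rectangle.
Vertical leg: 0.6 × 13.5, A = 8.1 cm², y = 6.75 cm, Ī = 123.02 cm⁴.
Horizontal leg (remainder): 8.9 × 0.6, A = 5.34 cm², y = 0.3 cm, Ī = 0.1602 cm⁴.
Centroid: ȳ = ΣA·y / ΣA = 4.1873 cm.
Transfer each piece to the centroidal x-axis using Ī + A·d² with d = y − 4.1873:
  vertical leg: d = 2.5627 cm → contributes +176.22 cm⁴
  horizontal leg (remainder): d = -3.8873 cm → contributes +80.853 cm⁴
Total I = 257.07 cm⁴.
For the y-axis: x̄ = 2.1873 cm.
Repeating about the centroidal y-axis gives I_y = 108.1 cm⁴.
Polar second moment: J = I_x + I_y = 365.17 cm⁴.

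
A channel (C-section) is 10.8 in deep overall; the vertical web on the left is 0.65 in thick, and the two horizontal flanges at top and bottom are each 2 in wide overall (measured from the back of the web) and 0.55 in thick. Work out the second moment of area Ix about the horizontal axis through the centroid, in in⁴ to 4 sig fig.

Treat the section as a set of non-overlapping primitives; coordinates are from the bounding-box lower-left.
Web: 0.65 × 10.8, A = 7.02 in², y = 5.4 in, Ī = 68.2344 in⁴.
Top flange (beyond web): 1.35 × 0.55, A = 0.7425 in², y = 10.525 in, Ī = 0.0187172 in⁴.
Bottom flange (beyond web): 1.35 × 0.55, A = 0.7425 in², y = 0.275 in, Ī = 0.0187172 in⁴.
By symmetry the centroid is at mid-height, ȳ = 5.4 in.
Transfer each piece to the horizontal axis through the centroid using Ī + A·d² with d = y − 5.4:
  web: d = 0 in → contributes +68.2344 in⁴
  top flange (beyond web): d = 5.125 in → contributes +19.5209 in⁴
  bottom flange (beyond web): d = -5.125 in → contributes +19.5209 in⁴
Total I = 107.276 in⁴.

Ix ≈ 107.3 in⁴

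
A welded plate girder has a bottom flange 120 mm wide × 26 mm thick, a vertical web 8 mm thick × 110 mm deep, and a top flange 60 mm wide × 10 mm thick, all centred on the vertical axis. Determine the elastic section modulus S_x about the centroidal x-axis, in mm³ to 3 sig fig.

Treat the section as a set of non-overlapping primitives; coordinates are from the bounding-box lower-left.
Bottom plate: 120 × 26, A = 3 120 mm², y = 13 mm, Ī = 175 760 mm⁴.
Web plate: 8 × 110, A = 880 mm², y = 81 mm, Ī = 887 333 mm⁴.
Top plate: 60 × 10, A = 600 mm², y = 141 mm, Ī = 5 000 mm⁴.
Centroid: ȳ = ΣA·y / ΣA = 42.704 mm.
Transfer each piece to the centroidal x-axis using Ī + A·d² with d = y − 42.704:
  bottom plate: d = -29.704 mm → contributes +2 928 687 mm⁴
  web plate: d = 38.296 mm → contributes +2 177 903 mm⁴
  top plate: d = 98.296 mm → contributes +5 802 221 mm⁴
Total I = 10 908 811 mm⁴.
Extreme fibre distance c = 103.3 mm; S = I/c = 105 608 mm³.

S_x ≈ 1.06 × 10⁵ mm³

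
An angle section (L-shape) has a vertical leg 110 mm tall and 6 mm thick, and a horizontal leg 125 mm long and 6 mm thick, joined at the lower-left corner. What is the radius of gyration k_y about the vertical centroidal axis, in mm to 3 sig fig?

Treat the section as a set of non-overlapping primitives; coordinates are from the bounding-box lower-left.
Vertical leg: 6 × 110, A = 660 mm², x = 3 mm, Ī = 1 980 mm⁴.
Horizontal leg (remainder): 119 × 6, A = 714 mm², x = 65.5 mm, Ī = 842 580 mm⁴.
Centroid: x̄ = ΣA·x / ΣA = 35.478 mm.
Transfer each piece to the vertical centroidal axis using Ī + A·d² with d = x − 35.478:
  vertical leg: d = -32.478 mm → contributes +698 169 mm⁴
  horizontal leg (remainder): d = 30.022 mm → contributes +1 486 115 mm⁴
Total I = 2 184 284 mm⁴.
Radius of gyration: k = √(I/A) = √(2 184 284 / 1 374) = 39.871 mm.

k_y ≈ 39.9 mm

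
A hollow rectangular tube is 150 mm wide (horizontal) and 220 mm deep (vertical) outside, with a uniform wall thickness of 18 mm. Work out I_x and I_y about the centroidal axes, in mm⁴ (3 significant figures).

I_x ≈ 7.39 × 10⁷ mm⁴, I_y ≈ 3.92 × 10⁷ mm⁴

Break the section into simple shapes (no overlaps), measuring from the bottom-left corner of the bounding box.
Outer rectangle: 150 × 220, A = 33 000 mm², y = 110 mm, Ī = 133 100 000 mm⁴.
Inner void (subtracted): 114 × 184, A = 20 976 mm², y = 110 mm, Ī = 59 180 288 mm⁴.
By symmetry the centroid is at mid-height, ȳ = 110 mm.
All pieces are centred on the centroidal x-axis, so I = ΣĪ (holes subtracted) = 73 919 712 mm⁴.
Repeating about the centroidal y-axis gives I_y = 39 157 992 mm⁴.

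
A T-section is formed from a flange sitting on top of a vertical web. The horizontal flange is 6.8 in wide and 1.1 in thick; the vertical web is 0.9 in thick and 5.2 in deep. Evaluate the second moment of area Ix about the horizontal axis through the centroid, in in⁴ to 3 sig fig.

Ix ≈ 39.9 in⁴

Decompose the section into non-overlapping parts with the origin at the bottom-left of its bounding rectangle.
Flange: 6.8 × 1.1, A = 7.48 in², y = 5.75 in, Ī = 0.75423 in⁴.
Web: 0.9 × 5.2, A = 4.68 in², y = 2.6 in, Ī = 10.546 in⁴.
Centroid: ȳ = ΣA·y / ΣA = 4.5377 in.
Transfer each piece to the horizontal axis through the centroid using Ī + A·d² with d = y − 4.5377:
  flange: d = 1.2123 in → contributes +11.748 in⁴
  web: d = -1.9377 in → contributes +28.117 in⁴
Total I = 39.865 in⁴.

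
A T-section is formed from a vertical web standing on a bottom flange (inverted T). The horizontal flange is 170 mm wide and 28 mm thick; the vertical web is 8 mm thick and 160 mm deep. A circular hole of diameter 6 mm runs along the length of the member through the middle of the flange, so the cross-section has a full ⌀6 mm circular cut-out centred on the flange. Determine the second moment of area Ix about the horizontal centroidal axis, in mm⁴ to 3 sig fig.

Ix ≈ 1.19 × 10⁷ mm⁴

Decompose the section into non-overlapping parts with the origin at the bottom-left of its bounding rectangle.
Flange: 170 × 28, A = 4 760 mm², y = 14 mm, Ī = 310 987 mm⁴.
Web: 8 × 160, A = 1 280 mm², y = 108 mm, Ī = 2 730 667 mm⁴.
Hole (subtracted): ⌀6, A = 28.274 mm², y = 14 mm, Ī = 63.617 mm⁴.
Centroid: ȳ = ΣA·y / ΣA = 34.014 mm.
Transfer each piece to the horizontal centroidal axis using Ī + A·d² with d = y − 34.014:
  flange: d = -20.014 mm → contributes +2 217 695 mm⁴
  web: d = 73.986 mm → contributes +9 737 253 mm⁴
  hole: d = -20.014 mm → contributes −11 389 mm⁴
Total I = 11 943 559 mm⁴.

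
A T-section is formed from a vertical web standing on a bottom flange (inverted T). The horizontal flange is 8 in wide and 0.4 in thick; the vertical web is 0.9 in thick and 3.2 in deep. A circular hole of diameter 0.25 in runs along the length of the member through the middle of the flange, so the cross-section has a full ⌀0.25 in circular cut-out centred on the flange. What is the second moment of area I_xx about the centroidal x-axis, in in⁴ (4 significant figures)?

Split into non-overlapping primitives; take the origin at the lower-left of the bounding box.
Flange: 8 × 0.4, A = 3.2 in², y = 0.2 in, Ī = 0.0426667 in⁴.
Web: 0.9 × 3.2, A = 2.88 in², y = 2 in, Ī = 2.4576 in⁴.
Hole (subtracted): ⌀0.25, A = 0.0490874 in², y = 0.2 in, Ī = 0.000191748 in⁴.
Centroid: ȳ = ΣA·y / ΣA = 1.05957 in.
Transfer each piece to the centroidal x-axis using Ī + A·d² with d = y − 1.05957:
  flange: d = -0.859571 in → contributes +2.40703 in⁴
  web: d = 0.940429 in → contributes +5.00469 in⁴
  hole: d = -0.859571 in → contributes −0.0364606 in⁴
Total I = 7.37526 in⁴.

I_xx ≈ 7.375 in⁴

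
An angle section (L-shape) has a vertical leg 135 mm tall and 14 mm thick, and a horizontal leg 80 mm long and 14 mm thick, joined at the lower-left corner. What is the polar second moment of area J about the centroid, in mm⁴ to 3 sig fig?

Split into non-overlapping primitives; take the origin at the lower-left of the bounding box.
Vertical leg: 14 × 135, A = 1 890 mm², y = 67.5 mm, Ī = 2 870 438 mm⁴.
Horizontal leg (remainder): 66 × 14, A = 924 mm², y = 7 mm, Ī = 15 092 mm⁴.
Centroid: ȳ = ΣA·y / ΣA = 47.634 mm.
Transfer each piece to the centroidal x-axis using Ī + A·d² with d = y − 47.634:
  vertical leg: d = 19.866 mm → contributes +3 616 316 mm⁴
  horizontal leg (remainder): d = -40.634 mm → contributes +1 540 753 mm⁴
Total I = 5 157 070 mm⁴.
For the y-axis: x̄ = 20.134 mm.
Repeating about the centroidal y-axis gives I_y = 1 359 237 mm⁴.
Polar second moment: J = I_x + I_y = 6 516 307 mm⁴.

J ≈ 6.52 × 10⁶ mm⁴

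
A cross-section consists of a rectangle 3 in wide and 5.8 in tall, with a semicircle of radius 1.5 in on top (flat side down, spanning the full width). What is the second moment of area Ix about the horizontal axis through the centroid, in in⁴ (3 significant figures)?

Ix ≈ 86.1 in⁴

Split into non-overlapping primitives; take the origin at the lower-left of the bounding box.
Rectangular body: 3 × 5.8, A = 17.4 in², y = 2.9 in, Ī = 48.778 in⁴.
Semicircular cap: semicircle r = 1.5, A = 3.5343 in², y = 6.4366 in, Ī = 0.55564 in⁴.
Centroid: ȳ = ΣA·y / ΣA = 3.4971 in.
Transfer each piece to the horizontal axis through the centroid using Ī + A·d² with d = y − 3.4971:
  rectangular body: d = -0.59708 in → contributes +54.981 in⁴
  semicircular cap: d = 2.9395 in → contributes +31.095 in⁴
Total I = 86.076 in⁴.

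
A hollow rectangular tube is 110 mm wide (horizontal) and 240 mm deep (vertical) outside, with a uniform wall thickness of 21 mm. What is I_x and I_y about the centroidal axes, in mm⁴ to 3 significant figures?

I_x ≈ 8.27 × 10⁷ mm⁴, I_y ≈ 2.14 × 10⁷ mm⁴

Break the section into simple shapes (no overlaps), measuring from the bottom-left corner of the bounding box.
Outer rectangle: 110 × 240, A = 26 400 mm², y = 120 mm, Ī = 126 720 000 mm⁴.
Inner void (subtracted): 68 × 198, A = 13 464 mm², y = 120 mm, Ī = 43 986 888 mm⁴.
By symmetry the centroid is at mid-height, ȳ = 120 mm.
All pieces are centred on the centroidal x-axis, so I = ΣĪ (holes subtracted) = 82 733 112 mm⁴.
Repeating about the centroidal y-axis gives I_y = 21 431 872 mm⁴.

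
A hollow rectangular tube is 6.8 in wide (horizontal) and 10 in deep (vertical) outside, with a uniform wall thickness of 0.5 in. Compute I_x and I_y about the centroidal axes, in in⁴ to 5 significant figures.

Treat the section as a set of non-overlapping primitives; coordinates are from the bounding-box lower-left.
Outer rectangle: 6.8 × 10, A = 68 in², y = 5 in, Ī = 566.6667 in⁴.
Inner void (subtracted): 5.8 × 9, A = 52.2 in², y = 5 in, Ī = 352.35 in⁴.
By symmetry the centroid is at mid-height, ȳ = 5 in.
All pieces are centred on the centroidal x-axis, so I = ΣĪ (holes subtracted) = 214.3167 in⁴.
Repeating about the centroidal y-axis gives I_y = 115.6927 in⁴.

I_x ≈ 214.32 in⁴, I_y ≈ 115.69 in⁴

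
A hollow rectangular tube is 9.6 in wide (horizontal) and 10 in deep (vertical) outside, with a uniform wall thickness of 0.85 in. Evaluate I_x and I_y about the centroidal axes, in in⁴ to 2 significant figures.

I_x ≈ 420 in⁴, I_y ≈ 400 in⁴

Decompose the section into non-overlapping parts with the origin at the bottom-left of its bounding rectangle.
Outer rectangle: 9.6 × 10, A = 96 in², y = 5 in, Ī = 800 in⁴.
Inner void (subtracted): 7.9 × 8.3, A = 65.57 in², y = 5 in, Ī = 376.4 in⁴.
By symmetry the centroid is at mid-height, ȳ = 5 in.
All pieces are centred on the centroidal x-axis, so I = ΣĪ (holes subtracted) = 423.6 in⁴.
Repeating about the centroidal y-axis gives I_y = 396.3 in⁴.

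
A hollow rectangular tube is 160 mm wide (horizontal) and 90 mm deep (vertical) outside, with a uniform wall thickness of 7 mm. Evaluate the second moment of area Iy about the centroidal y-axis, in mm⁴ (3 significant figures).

Treat the section as a set of non-overlapping primitives; coordinates are from the bounding-box lower-left.
Outer rectangle: 160 × 90, A = 14 400 mm², x = 80 mm, Ī = 30 720 000 mm⁴.
Inner void (subtracted): 146 × 76, A = 11 096 mm², x = 80 mm, Ī = 19 710 195 mm⁴.
By symmetry the centroid is at mid-width, x̄ = 80 mm.
All pieces are centred on the centroidal y-axis, so I = ΣĪ (holes subtracted) = 11 009 805 mm⁴.

Iy ≈ 1.10 × 10⁷ mm⁴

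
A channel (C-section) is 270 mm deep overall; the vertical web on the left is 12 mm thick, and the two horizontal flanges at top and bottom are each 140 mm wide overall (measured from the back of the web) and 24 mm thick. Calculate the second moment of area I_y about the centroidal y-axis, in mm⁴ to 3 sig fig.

Split into non-overlapping primitives; take the origin at the lower-left of the bounding box.
Web: 12 × 270, A = 3 240 mm², x = 6 mm, Ī = 38 880 mm⁴.
Top flange (beyond web): 128 × 24, A = 3 072 mm², x = 76 mm, Ī = 4 194 304 mm⁴.
Bottom flange (beyond web): 128 × 24, A = 3 072 mm², x = 76 mm, Ī = 4 194 304 mm⁴.
Centroid: x̄ = ΣA·x / ΣA = 51.831 mm.
Transfer each piece to the centroidal y-axis using Ī + A·d² with d = x − 51.831:
  web: d = -45.831 mm → contributes +6 844 497 mm⁴
  top flange (beyond web): d = 24.169 mm → contributes +5 988 754 mm⁴
  bottom flange (beyond web): d = 24.169 mm → contributes +5 988 754 mm⁴
Total I = 18 822 005 mm⁴.

I_y ≈ 1.88 × 10⁷ mm⁴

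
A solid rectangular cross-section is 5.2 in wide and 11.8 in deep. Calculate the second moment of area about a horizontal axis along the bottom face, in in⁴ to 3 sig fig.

The section: 5.2 × 11.8, A = 61.36 in², y = 5.9 in, Ī = 711.98 in⁴.
Transfer it to the bottom edge using Ī + A·d² with d = y − 0:
  the section: d = 5.9 in → contributes +2847.9 in⁴
Total I = 2847.9 in⁴.

I_base ≈ 2850 in⁴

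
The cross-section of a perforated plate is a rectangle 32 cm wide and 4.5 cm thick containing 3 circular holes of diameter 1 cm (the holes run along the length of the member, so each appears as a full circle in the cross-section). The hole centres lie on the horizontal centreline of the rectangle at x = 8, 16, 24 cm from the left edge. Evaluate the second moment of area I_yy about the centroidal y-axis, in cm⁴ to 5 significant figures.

Treat the section as a set of non-overlapping primitives; coordinates are from the bounding-box lower-left.
Plate: 32 × 4.5, A = 144 cm², x = 16 cm, Ī = 12 288 cm⁴.
Hole 1 (subtracted): ⌀1, A = 0.7853982 cm², x = 8 cm, Ī = 0.04908739 cm⁴.
Hole 2 (subtracted): ⌀1, A = 0.7853982 cm², x = 16 cm, Ī = 0.04908739 cm⁴.
Hole 3 (subtracted): ⌀1, A = 0.7853982 cm², x = 24 cm, Ī = 0.04908739 cm⁴.
By symmetry the centroid is at mid-width, x̄ = 16 cm.
Transfer each piece to the centroidal y-axis using Ī + A·d² with d = x − 16:
  plate: d = 0 cm → contributes +12 288 cm⁴
  hole 1: d = -8 cm → contributes −50.31457 cm⁴
  hole 2: d = 0 cm → contributes −0.04908739 cm⁴
  hole 3: d = 8 cm → contributes −50.31457 cm⁴
Total I = 12187.32 cm⁴.

I_yy ≈ 1.2187 × 10⁴ cm⁴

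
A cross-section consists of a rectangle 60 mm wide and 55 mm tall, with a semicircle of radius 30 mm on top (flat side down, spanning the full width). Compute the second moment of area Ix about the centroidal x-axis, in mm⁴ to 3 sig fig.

Ix ≈ 2.52 × 10⁶ mm⁴

Treat the section as a set of non-overlapping primitives; coordinates are from the bounding-box lower-left.
Rectangular body: 60 × 55, A = 3 300 mm², y = 27.5 mm, Ī = 831 875 mm⁴.
Semicircular cap: semicircle r = 30, A = 1413.7 mm², y = 67.732 mm, Ī = 88 903 mm⁴.
Centroid: ȳ = ΣA·y / ΣA = 39.566 mm.
Transfer each piece to the centroidal x-axis using Ī + A·d² with d = y − 39.566:
  rectangular body: d = -12.066 mm → contributes +1 312 342 mm⁴
  semicircular cap: d = 28.166 mm → contributes +1 210 444 mm⁴
Total I = 2 522 786 mm⁴.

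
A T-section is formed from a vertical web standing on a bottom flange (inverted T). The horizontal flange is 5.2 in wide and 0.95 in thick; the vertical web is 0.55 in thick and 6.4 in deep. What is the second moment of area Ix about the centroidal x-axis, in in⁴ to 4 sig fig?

Ix ≈ 40.15 in⁴

Treat the section as a set of non-overlapping primitives; coordinates are from the bounding-box lower-left.
Flange: 5.2 × 0.95, A = 4.94 in², y = 0.475 in, Ī = 0.371529 in⁴.
Web: 0.55 × 6.4, A = 3.52 in², y = 4.15 in, Ī = 12.0149 in⁴.
Centroid: ȳ = ΣA·y / ΣA = 2.00408 in.
Transfer each piece to the centroidal x-axis using Ī + A·d² with d = y − 2.00408:
  flange: d = -1.52908 in → contributes +11.9216 in⁴
  web: d = 2.14592 in → contributes +28.2245 in⁴
Total I = 40.1461 in⁴.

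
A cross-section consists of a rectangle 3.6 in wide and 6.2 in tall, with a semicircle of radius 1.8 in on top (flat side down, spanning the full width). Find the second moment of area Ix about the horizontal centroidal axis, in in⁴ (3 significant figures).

Split into non-overlapping primitives; take the origin at the lower-left of the bounding box.
Rectangular body: 3.6 × 6.2, A = 22.32 in², y = 3.1 in, Ī = 71.498 in⁴.
Semicircular cap: semicircle r = 1.8, A = 5.0894 in², y = 6.9639 in, Ī = 1.1522 in⁴.
Centroid: ȳ = ΣA·y / ΣA = 3.8175 in.
Transfer each piece to the horizontal centroidal axis using Ī + A·d² with d = y − 3.8175:
  rectangular body: d = -0.71746 in → contributes +82.988 in⁴
  semicircular cap: d = 3.1465 in → contributes +51.539 in⁴
Total I = 134.53 in⁴.

Ix ≈ 135 in⁴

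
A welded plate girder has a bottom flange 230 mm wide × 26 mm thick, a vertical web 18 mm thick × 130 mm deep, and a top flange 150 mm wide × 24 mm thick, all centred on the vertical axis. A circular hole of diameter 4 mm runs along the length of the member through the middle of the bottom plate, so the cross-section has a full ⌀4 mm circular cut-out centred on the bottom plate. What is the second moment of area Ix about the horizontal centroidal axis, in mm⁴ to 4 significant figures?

Ix ≈ 5.848 × 10⁷ mm⁴

Treat the section as a set of non-overlapping primitives; coordinates are from the bounding-box lower-left.
Bottom plate: 230 × 26, A = 5 980 mm², y = 13 mm, Ī = 336 873 mm⁴.
Web plate: 18 × 130, A = 2 340 mm², y = 91 mm, Ī = 3 295 500 mm⁴.
Top plate: 150 × 24, A = 3 600 mm², y = 168 mm, Ī = 172 800 mm⁴.
Hole (subtracted): ⌀4, A = 12.5664 mm², y = 13 mm, Ī = 12.5664 mm⁴.
Centroid: ȳ = ΣA·y / ΣA = 75.1897 mm.
Transfer each piece to the horizontal centroidal axis using Ī + A·d² with d = y − 75.1897:
  bottom plate: d = -62.1897 mm → contributes +23 464 892 mm⁴
  web plate: d = 15.8103 mm → contributes +3 880 418 mm⁴
  top plate: d = 92.8103 mm → contributes +31 182 291 mm⁴
  hole: d = -62.1897 mm → contributes −48613.8 mm⁴
Total I = 58 478 987 mm⁴.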